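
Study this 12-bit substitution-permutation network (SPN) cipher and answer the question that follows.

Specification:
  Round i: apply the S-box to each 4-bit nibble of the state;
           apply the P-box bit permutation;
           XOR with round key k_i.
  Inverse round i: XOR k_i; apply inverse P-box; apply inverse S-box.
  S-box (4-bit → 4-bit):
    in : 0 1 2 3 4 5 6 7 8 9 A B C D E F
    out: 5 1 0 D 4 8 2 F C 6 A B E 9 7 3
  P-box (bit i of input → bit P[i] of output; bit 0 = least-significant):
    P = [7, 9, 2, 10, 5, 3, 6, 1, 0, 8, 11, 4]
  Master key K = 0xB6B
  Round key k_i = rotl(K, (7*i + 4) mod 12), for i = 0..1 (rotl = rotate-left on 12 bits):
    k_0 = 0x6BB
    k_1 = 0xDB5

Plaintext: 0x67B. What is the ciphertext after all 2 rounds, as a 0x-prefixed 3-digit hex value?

0xD36

s_0 = plaintext = 0x67B
s_1 = Round(s_0, k_0) = 0x151
s_2 = Round(s_1, k_1) = 0xD36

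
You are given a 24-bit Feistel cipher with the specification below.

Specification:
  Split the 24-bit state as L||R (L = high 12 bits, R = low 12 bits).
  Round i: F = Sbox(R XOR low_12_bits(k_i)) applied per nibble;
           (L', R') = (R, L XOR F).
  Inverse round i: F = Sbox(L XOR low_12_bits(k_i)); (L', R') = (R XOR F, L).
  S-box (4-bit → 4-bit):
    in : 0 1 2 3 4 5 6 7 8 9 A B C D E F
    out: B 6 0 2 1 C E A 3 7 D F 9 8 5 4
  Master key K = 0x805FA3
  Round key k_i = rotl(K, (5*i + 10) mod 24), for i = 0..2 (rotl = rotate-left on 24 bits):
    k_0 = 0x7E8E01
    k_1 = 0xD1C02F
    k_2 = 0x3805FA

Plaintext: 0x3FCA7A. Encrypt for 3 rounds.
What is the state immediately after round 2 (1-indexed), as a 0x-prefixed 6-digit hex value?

s_0 = plaintext = 0x3FCA7A
s_1 = Round(s_0, k_0) = 0xA7A253
s_2 = Round(s_1, k_1) = 0x253AD3
s_3 = Round(s_2, k_2) = 0xAD3654

0x253AD3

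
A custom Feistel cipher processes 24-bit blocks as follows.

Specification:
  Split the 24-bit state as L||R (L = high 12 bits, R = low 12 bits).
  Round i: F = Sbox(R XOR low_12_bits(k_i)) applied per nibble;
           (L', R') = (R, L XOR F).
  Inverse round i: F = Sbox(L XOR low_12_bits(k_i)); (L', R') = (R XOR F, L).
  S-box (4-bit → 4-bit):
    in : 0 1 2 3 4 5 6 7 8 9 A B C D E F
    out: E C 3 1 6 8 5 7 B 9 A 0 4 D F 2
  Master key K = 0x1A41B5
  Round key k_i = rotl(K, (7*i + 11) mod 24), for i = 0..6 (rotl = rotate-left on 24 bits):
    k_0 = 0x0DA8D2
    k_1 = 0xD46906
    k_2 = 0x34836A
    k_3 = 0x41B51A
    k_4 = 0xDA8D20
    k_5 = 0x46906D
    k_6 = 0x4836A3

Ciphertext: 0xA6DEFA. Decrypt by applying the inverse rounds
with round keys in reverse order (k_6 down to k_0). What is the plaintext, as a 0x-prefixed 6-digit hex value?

0x157DFD

s_0 = ciphertext = 0xA6DEFA
s_1 = InvRound(s_0, k_6) = 0xAB5A6D
s_2 = InvRound(s_1, k_5) = 0x0B6AB5
s_3 = InvRound(s_2, k_4) = 0x7200B6
s_4 = InvRound(s_3, k_3) = 0x3AC720
s_5 = InvRound(s_4, k_2) = 0x9653AC
s_6 = InvRound(s_5, k_1) = 0xDFD965
s_7 = InvRound(s_6, k_0) = 0x157DFD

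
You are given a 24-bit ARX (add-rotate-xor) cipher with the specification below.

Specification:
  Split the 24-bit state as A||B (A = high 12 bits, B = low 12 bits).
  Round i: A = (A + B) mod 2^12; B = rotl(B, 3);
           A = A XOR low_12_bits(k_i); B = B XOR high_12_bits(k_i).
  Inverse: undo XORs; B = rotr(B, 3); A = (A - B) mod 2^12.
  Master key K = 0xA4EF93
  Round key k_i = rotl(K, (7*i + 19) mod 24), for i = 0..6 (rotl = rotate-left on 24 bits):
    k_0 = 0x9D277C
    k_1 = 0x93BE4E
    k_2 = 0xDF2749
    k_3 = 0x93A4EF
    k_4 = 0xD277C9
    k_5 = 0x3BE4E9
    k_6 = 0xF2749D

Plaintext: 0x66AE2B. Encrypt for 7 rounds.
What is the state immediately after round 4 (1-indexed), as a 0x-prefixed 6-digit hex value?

s_0 = plaintext = 0x66AE2B
s_1 = Round(s_0, k_0) = 0x3E988D
s_2 = Round(s_1, k_1) = 0x238D57
s_3 = Round(s_2, k_2) = 0x8C674C
s_4 = Round(s_3, k_3) = 0x4FD359
s_5 = Round(s_4, k_4) = 0xF9F7EE
s_6 = Round(s_5, k_5) = 0x364CCD
s_7 = Round(s_6, k_6) = 0x4AC949

0x4FD359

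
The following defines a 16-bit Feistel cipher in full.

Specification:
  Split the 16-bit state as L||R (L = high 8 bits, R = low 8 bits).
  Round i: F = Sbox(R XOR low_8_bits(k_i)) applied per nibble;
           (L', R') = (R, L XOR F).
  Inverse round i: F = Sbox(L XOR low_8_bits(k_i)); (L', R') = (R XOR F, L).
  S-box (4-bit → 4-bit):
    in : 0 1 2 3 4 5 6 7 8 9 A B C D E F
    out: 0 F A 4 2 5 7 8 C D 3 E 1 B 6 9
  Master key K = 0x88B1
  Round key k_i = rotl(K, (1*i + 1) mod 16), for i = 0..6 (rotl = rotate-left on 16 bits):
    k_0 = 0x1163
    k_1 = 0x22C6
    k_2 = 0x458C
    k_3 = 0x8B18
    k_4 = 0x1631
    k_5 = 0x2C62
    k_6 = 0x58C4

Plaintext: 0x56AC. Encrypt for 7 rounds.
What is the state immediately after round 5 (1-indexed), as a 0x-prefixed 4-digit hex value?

s_0 = plaintext = 0x56AC
s_1 = Round(s_0, k_0) = 0xAC4F
s_2 = Round(s_1, k_1) = 0x4F61
s_3 = Round(s_2, k_2) = 0x6124
s_4 = Round(s_3, k_3) = 0x2420
s_5 = Round(s_4, k_4) = 0x20DB
s_6 = Round(s_5, k_5) = 0xDBCD
s_7 = Round(s_6, k_6) = 0xCDD6

0x20DB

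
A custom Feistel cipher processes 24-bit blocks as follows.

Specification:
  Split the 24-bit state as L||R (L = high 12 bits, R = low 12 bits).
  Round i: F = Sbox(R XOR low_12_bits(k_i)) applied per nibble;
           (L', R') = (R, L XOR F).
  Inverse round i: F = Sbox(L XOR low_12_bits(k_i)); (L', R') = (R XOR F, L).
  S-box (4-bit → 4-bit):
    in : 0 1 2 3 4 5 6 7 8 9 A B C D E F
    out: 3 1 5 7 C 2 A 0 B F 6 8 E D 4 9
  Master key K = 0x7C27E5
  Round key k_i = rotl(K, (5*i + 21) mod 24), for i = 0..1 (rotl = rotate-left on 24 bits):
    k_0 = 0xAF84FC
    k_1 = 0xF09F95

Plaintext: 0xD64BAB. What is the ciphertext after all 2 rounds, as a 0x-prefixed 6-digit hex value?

s_0 = plaintext = 0xD64BAB
s_1 = Round(s_0, k_0) = 0xBAB444
s_2 = Round(s_1, k_1) = 0x44437A

0x44437A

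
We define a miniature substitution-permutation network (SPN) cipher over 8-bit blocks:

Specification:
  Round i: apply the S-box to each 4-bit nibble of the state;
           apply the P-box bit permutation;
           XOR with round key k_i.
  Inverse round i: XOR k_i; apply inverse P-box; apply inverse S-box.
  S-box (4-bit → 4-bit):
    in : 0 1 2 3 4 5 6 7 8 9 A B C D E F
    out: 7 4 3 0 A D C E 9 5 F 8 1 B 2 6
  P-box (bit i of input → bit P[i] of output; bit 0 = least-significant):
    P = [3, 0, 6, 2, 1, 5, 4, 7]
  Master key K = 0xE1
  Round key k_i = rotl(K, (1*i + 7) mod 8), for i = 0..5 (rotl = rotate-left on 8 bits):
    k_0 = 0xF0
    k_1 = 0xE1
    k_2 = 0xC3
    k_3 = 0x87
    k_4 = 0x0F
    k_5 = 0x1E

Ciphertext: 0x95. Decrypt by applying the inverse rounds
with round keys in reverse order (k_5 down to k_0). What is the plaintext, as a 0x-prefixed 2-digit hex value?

s_0 = ciphertext = 0x95
s_1 = InvRound(s_0, k_5) = 0x82
s_2 = InvRound(s_1, k_4) = 0xBD
s_3 = InvRound(s_2, k_3) = 0x0C
s_4 = InvRound(s_3, k_2) = 0x8A
s_5 = InvRound(s_4, k_1) = 0x20
s_6 = InvRound(s_5, k_0) = 0x61

0x61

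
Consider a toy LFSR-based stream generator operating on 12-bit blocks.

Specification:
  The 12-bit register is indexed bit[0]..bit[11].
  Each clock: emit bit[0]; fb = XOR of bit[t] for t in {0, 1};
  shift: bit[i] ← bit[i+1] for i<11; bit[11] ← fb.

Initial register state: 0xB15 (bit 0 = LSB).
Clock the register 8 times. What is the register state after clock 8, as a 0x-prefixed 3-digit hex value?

0x9FB

reg_0 = 0xB15
clock 1: out=1, reg = 0xD8A
clock 2: out=0, reg = 0xEC5
clock 3: out=1, reg = 0xF62
clock 4: out=0, reg = 0xFB1
clock 5: out=1, reg = 0xFD8
clock 6: out=0, reg = 0x7EC
clock 7: out=0, reg = 0x3F6
clock 8: out=0, reg = 0x9FB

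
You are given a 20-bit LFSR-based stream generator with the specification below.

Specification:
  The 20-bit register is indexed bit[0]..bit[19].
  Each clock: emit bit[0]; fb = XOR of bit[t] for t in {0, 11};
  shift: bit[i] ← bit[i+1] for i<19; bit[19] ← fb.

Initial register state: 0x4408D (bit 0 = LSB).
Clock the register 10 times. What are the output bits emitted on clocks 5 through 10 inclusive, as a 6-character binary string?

000100

reg_0 = 0x4408D
clock 1: out=1, reg = 0xA2046
clock 2: out=0, reg = 0x51023
clock 3: out=1, reg = 0xA8811
clock 4: out=1, reg = 0x54408
clock 5: out=0, reg = 0x2A204
clock 6: out=0, reg = 0x15102
clock 7: out=0, reg = 0x0A881
clock 8: out=1, reg = 0x05440
clock 9: out=0, reg = 0x02A20
clock 10: out=0, reg = 0x81510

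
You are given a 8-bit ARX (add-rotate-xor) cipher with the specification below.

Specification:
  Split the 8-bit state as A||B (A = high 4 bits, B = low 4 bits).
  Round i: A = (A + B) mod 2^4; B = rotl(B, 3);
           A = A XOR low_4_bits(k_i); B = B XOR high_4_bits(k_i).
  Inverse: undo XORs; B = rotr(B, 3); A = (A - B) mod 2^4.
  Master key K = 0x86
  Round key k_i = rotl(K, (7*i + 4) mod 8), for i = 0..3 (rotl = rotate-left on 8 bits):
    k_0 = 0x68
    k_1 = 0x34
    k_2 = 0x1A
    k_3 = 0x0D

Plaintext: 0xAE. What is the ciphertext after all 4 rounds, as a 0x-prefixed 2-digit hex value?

0xB6

s_0 = plaintext = 0xAE
s_1 = Round(s_0, k_0) = 0x01
s_2 = Round(s_1, k_1) = 0x5B
s_3 = Round(s_2, k_2) = 0xAC
s_4 = Round(s_3, k_3) = 0xB6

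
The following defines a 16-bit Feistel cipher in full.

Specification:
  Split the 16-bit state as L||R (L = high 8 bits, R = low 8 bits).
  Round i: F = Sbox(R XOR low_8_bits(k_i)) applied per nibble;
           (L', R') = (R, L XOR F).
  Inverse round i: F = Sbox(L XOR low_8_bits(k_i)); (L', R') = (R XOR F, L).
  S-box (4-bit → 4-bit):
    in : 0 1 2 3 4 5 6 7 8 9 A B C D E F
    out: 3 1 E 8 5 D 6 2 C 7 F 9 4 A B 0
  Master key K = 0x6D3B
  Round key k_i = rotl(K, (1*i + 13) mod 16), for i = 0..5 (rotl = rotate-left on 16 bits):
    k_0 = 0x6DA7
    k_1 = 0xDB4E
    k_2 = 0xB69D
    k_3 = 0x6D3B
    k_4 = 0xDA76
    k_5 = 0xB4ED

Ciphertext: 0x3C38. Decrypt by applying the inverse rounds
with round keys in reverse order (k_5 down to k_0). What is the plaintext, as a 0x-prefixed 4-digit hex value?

0x7D9E

s_0 = ciphertext = 0x3C38
s_1 = InvRound(s_0, k_5) = 0x993C
s_2 = InvRound(s_1, k_4) = 0x8C99
s_3 = InvRound(s_2, k_3) = 0x0B8C
s_4 = InvRound(s_3, k_2) = 0xFA0B
s_5 = InvRound(s_4, k_1) = 0x9EFA
s_6 = InvRound(s_5, k_0) = 0x7D9E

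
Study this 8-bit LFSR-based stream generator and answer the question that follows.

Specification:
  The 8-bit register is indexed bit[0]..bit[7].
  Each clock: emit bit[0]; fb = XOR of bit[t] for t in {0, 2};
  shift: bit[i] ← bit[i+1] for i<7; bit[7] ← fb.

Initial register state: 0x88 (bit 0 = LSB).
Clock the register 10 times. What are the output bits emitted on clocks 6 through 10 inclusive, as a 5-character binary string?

00101

reg_0 = 0x88
clock 1: out=0, reg = 0x44
clock 2: out=0, reg = 0xA2
clock 3: out=0, reg = 0x51
clock 4: out=1, reg = 0xA8
clock 5: out=0, reg = 0x54
clock 6: out=0, reg = 0xAA
clock 7: out=0, reg = 0x55
clock 8: out=1, reg = 0x2A
clock 9: out=0, reg = 0x15
clock 10: out=1, reg = 0x0A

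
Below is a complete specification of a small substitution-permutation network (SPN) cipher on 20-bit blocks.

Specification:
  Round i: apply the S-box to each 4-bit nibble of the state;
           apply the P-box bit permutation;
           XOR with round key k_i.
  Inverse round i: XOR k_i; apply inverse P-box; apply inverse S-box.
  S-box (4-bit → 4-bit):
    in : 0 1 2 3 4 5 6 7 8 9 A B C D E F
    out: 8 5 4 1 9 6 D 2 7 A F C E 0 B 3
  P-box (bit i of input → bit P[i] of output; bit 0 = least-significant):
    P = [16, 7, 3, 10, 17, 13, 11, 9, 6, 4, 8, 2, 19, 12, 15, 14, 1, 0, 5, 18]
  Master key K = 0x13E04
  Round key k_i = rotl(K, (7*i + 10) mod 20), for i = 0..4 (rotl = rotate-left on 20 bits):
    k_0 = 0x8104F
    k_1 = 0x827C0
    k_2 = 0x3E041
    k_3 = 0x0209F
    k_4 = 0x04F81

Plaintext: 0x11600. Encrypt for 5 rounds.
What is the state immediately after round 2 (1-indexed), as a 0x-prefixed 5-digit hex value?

s_0 = plaintext = 0x11600
s_1 = Round(s_0, k_0) = 0x09729
s_2 = Round(s_1, k_1) = 0xC7B50
s_3 = Round(s_2, k_2) = 0x7DD64
s_4 = Round(s_3, k_3) = 0x32E9E
s_5 = Round(s_4, k_4) = 0x1E957

0xC7B50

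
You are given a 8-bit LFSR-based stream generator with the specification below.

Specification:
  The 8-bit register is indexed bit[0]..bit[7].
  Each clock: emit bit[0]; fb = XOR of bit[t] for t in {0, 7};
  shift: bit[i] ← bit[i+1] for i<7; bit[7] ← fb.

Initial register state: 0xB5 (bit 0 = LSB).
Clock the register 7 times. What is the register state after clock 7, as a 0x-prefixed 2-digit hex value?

0xD9

reg_0 = 0xB5
clock 1: out=1, reg = 0x5A
clock 2: out=0, reg = 0x2D
clock 3: out=1, reg = 0x96
clock 4: out=0, reg = 0xCB
clock 5: out=1, reg = 0x65
clock 6: out=1, reg = 0xB2
clock 7: out=0, reg = 0xD9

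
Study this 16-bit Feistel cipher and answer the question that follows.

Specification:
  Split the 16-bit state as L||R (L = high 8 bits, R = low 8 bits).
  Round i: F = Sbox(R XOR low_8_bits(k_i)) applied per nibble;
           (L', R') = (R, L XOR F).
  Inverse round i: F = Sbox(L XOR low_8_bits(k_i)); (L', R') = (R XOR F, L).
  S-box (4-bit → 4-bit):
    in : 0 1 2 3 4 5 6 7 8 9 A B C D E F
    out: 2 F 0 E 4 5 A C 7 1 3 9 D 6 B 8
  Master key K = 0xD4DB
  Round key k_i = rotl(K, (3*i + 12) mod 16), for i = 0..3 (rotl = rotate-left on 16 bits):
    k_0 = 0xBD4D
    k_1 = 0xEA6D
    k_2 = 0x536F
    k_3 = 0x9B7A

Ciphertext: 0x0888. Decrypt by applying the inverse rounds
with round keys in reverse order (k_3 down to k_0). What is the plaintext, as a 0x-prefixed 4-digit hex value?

0x30E9

s_0 = ciphertext = 0x0888
s_1 = InvRound(s_0, k_3) = 0x4808
s_2 = InvRound(s_1, k_2) = 0x0448
s_3 = InvRound(s_2, k_1) = 0xE904
s_4 = InvRound(s_3, k_0) = 0x30E9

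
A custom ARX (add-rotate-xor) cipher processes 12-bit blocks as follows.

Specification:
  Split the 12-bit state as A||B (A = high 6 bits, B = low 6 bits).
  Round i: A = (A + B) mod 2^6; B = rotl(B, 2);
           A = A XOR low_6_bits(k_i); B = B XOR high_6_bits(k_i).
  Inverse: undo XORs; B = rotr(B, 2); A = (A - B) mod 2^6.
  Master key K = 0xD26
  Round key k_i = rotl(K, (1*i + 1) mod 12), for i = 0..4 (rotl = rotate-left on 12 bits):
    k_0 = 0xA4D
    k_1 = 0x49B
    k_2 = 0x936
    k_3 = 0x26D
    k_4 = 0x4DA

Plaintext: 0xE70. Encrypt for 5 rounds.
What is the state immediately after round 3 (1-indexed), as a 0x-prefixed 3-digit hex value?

s_0 = plaintext = 0xE70
s_1 = Round(s_0, k_0) = 0x92A
s_2 = Round(s_1, k_1) = 0x578
s_3 = Round(s_2, k_2) = 0xEC7
s_4 = Round(s_3, k_3) = 0xBD5
s_5 = Round(s_4, k_4) = 0x786

0xEC7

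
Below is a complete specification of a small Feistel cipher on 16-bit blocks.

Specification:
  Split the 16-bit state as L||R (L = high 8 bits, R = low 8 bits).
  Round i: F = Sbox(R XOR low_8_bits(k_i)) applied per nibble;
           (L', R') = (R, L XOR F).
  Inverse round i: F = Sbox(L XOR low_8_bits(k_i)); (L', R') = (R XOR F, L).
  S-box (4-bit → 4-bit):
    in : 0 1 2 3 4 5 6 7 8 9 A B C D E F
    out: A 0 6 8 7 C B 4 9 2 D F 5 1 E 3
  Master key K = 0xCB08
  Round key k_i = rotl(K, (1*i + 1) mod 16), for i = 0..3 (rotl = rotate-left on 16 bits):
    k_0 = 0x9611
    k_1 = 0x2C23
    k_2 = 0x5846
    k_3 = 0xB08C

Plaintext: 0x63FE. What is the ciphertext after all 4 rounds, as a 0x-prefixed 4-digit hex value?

s_0 = plaintext = 0x63FE
s_1 = Round(s_0, k_0) = 0xFE80
s_2 = Round(s_1, k_1) = 0x8026
s_3 = Round(s_2, k_2) = 0x263A
s_4 = Round(s_3, k_3) = 0x3ADD

0x3ADD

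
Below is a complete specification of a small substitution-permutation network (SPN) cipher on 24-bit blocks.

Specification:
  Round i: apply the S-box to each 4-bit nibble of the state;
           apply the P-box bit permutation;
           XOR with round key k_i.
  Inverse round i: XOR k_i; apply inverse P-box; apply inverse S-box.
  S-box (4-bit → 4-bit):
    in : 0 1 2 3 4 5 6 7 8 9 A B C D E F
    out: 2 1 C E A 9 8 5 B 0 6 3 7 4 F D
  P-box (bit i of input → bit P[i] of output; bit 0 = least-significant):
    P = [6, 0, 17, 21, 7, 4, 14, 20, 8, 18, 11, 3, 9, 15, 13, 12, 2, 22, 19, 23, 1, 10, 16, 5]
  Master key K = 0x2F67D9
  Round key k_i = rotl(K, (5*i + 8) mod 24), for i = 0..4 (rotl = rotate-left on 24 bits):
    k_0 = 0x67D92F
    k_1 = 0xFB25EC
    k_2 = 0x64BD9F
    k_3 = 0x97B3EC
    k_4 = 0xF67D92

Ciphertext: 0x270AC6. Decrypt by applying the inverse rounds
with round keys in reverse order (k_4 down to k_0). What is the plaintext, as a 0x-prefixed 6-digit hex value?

s_0 = ciphertext = 0x270AC6
s_1 = InvRound(s_0, k_4) = 0xA8F131
s_2 = InvRound(s_1, k_3) = 0xD714EE
s_3 = InvRound(s_2, k_2) = 0x26A74E
s_4 = InvRound(s_3, k_1) = 0xF3B059
s_5 = InvRound(s_4, k_0) = 0x55DC31

0x55DC31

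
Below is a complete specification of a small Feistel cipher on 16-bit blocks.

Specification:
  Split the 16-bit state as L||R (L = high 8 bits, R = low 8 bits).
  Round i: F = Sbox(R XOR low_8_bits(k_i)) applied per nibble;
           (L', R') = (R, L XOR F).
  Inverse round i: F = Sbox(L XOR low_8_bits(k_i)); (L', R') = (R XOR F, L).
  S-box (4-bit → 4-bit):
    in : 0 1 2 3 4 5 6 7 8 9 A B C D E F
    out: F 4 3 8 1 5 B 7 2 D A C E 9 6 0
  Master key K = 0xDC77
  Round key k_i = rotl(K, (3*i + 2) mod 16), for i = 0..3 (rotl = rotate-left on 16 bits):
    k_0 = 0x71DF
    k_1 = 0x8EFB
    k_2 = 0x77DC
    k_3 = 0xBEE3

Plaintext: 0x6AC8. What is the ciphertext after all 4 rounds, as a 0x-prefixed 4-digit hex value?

s_0 = plaintext = 0x6AC8
s_1 = Round(s_0, k_0) = 0xC82D
s_2 = Round(s_1, k_1) = 0x2D53
s_3 = Round(s_2, k_2) = 0x530D
s_4 = Round(s_3, k_3) = 0x0D35

0x0D35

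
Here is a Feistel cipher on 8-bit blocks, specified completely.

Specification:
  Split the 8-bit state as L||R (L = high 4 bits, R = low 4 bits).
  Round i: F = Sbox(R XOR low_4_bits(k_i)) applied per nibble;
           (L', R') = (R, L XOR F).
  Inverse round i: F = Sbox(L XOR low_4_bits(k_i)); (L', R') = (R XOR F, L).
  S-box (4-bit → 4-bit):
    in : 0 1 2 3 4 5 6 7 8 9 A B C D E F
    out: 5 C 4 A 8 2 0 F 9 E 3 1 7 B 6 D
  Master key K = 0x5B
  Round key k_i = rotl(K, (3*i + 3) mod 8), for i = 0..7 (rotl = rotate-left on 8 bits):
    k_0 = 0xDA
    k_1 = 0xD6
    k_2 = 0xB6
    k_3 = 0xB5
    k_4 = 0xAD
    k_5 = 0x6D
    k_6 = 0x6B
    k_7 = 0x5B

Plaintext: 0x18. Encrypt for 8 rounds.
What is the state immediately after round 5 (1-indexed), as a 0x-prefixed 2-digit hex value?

s_0 = plaintext = 0x18
s_1 = Round(s_0, k_0) = 0x85
s_2 = Round(s_1, k_1) = 0x52
s_3 = Round(s_2, k_2) = 0x2D
s_4 = Round(s_3, k_3) = 0xDB
s_5 = Round(s_4, k_4) = 0xBD
s_6 = Round(s_5, k_5) = 0xDE
s_7 = Round(s_6, k_6) = 0xEF
s_8 = Round(s_7, k_7) = 0xF6

0xBD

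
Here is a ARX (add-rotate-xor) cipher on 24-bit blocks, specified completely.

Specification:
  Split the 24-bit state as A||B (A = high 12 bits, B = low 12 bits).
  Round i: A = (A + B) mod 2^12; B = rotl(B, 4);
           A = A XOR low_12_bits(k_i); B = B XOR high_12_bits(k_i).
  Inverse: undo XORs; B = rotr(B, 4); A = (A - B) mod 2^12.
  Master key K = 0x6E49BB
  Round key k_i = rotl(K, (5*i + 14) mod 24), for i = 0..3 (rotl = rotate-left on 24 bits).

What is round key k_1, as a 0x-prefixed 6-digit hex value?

K = 0x6E49BB
k_0 = rotl(K, (5*0+14) mod 24) = rotl(K, 14) = 0x6EDB92
k_1 = rotl(K, (5*1+14) mod 24) = rotl(K, 19) = 0xDB724D

0xDB724D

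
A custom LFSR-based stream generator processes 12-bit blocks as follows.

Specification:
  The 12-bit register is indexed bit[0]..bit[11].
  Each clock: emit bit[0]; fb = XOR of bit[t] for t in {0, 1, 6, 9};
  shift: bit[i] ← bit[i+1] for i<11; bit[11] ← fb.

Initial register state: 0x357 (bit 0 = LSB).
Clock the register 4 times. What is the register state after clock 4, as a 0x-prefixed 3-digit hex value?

0x035

reg_0 = 0x357
clock 1: out=1, reg = 0x1AB
clock 2: out=1, reg = 0x0D5
clock 3: out=1, reg = 0x06A
clock 4: out=0, reg = 0x035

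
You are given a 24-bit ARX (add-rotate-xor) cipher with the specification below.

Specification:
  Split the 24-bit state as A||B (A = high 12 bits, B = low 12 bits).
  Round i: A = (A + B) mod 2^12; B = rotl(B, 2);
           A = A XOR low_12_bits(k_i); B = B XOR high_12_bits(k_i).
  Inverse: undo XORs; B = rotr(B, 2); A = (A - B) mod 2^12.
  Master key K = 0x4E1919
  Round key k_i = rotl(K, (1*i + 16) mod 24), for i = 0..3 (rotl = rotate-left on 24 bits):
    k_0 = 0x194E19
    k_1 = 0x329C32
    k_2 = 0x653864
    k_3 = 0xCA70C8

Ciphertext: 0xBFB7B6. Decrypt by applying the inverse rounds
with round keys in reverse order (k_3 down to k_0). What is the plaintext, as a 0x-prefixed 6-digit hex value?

0x173C95

s_0 = ciphertext = 0xBFB7B6
s_1 = InvRound(s_0, k_3) = 0x46F6C4
s_2 = InvRound(s_1, k_2) = 0xFE6C25
s_3 = InvRound(s_2, k_1) = 0x0113C3
s_4 = InvRound(s_3, k_0) = 0x173C95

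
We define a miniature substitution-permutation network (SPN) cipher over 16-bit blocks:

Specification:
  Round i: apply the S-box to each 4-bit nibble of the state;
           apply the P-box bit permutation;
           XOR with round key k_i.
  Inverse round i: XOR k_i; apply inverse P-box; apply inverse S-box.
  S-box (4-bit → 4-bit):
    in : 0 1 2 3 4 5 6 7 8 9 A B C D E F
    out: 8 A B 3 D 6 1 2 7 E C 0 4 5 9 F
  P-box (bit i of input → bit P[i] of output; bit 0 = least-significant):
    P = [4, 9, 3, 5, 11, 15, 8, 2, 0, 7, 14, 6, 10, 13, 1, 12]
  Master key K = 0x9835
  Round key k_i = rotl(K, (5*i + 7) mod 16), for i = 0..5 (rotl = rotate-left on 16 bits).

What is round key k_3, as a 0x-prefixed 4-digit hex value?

K = 0x9835
k_0 = rotl(K, (5*0+7) mod 16) = rotl(K, 7) = 0x1ACC
k_1 = rotl(K, (5*1+7) mod 16) = rotl(K, 12) = 0x5983
k_2 = rotl(K, (5*2+7) mod 16) = rotl(K, 1) = 0x306B
k_3 = rotl(K, (5*3+7) mod 16) = rotl(K, 6) = 0x0D66

0x0D66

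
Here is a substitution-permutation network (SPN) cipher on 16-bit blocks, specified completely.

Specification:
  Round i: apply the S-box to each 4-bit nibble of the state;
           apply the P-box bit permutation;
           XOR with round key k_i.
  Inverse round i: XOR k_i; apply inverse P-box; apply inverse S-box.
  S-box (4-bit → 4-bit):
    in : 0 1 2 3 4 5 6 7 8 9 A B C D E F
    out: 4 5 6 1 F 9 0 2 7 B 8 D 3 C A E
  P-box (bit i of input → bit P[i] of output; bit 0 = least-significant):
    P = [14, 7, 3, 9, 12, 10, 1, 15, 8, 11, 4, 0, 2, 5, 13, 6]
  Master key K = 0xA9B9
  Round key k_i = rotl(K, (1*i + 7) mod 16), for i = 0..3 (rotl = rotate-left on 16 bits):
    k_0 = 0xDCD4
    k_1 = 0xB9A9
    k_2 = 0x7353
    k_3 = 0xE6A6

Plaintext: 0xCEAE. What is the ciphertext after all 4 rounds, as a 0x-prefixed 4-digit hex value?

0xE349

s_0 = plaintext = 0xCEAE
s_1 = Round(s_0, k_0) = 0x5671
s_2 = Round(s_1, k_1) = 0xFDE5
s_3 = Round(s_2, k_2) = 0x9522
s_4 = Round(s_3, k_3) = 0xE349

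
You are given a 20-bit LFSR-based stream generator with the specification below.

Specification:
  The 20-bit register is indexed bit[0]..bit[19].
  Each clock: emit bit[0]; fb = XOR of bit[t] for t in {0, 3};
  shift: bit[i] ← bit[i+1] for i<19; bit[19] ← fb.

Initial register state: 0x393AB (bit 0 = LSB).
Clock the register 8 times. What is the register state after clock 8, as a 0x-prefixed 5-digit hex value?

reg_0 = 0x393AB
clock 1: out=1, reg = 0x1C9D5
clock 2: out=1, reg = 0x8E4EA
clock 3: out=0, reg = 0xC7275
clock 4: out=1, reg = 0xE393A
clock 5: out=0, reg = 0xF1C9D
clock 6: out=1, reg = 0x78E4E
clock 7: out=0, reg = 0xBC727
clock 8: out=1, reg = 0xDE393

0xDE393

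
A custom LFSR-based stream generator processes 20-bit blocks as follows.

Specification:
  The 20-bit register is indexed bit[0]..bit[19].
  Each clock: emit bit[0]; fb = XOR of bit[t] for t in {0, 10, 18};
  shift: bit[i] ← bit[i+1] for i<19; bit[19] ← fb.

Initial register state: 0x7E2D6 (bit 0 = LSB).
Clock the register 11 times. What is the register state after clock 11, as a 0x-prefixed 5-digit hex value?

reg_0 = 0x7E2D6
clock 1: out=0, reg = 0xBF16B
clock 2: out=1, reg = 0xDF8B5
clock 3: out=1, reg = 0x6FC5A
clock 4: out=0, reg = 0x37E2D
clock 5: out=1, reg = 0x1BF16
clock 6: out=0, reg = 0x8DF8B
clock 7: out=1, reg = 0x46FC5
clock 8: out=1, reg = 0xA37E2
clock 9: out=0, reg = 0xD1BF1
clock 10: out=1, reg = 0x68DF8
clock 11: out=0, reg = 0x346FC

0x346FC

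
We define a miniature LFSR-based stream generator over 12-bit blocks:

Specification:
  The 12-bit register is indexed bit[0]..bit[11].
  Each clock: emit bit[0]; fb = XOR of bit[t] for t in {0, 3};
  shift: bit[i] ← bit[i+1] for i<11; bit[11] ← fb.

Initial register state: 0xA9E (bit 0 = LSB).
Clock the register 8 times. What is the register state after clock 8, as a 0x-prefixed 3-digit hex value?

reg_0 = 0xA9E
clock 1: out=0, reg = 0xD4F
clock 2: out=1, reg = 0x6A7
clock 3: out=1, reg = 0xB53
clock 4: out=1, reg = 0xDA9
clock 5: out=1, reg = 0x6D4
clock 6: out=0, reg = 0x36A
clock 7: out=0, reg = 0x9B5
clock 8: out=1, reg = 0xCDA

0xCDA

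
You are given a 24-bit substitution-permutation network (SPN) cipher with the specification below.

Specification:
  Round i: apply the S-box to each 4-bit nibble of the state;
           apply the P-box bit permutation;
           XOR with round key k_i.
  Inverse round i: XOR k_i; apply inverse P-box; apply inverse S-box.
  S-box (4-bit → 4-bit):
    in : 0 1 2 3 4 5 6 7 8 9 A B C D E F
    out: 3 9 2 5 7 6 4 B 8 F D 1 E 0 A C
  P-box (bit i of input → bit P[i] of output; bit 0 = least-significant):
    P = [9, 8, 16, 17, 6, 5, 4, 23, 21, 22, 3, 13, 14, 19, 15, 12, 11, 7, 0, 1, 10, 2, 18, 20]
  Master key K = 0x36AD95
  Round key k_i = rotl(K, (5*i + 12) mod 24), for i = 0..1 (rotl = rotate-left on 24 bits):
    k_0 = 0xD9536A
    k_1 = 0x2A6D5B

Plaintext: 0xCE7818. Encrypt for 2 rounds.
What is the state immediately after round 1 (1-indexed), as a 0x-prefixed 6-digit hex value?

s_0 = plaintext = 0xCE7818
s_1 = Round(s_0, k_0) = 0x4723AC
s_2 = Round(s_1, k_1) = 0x856085

0x4723AC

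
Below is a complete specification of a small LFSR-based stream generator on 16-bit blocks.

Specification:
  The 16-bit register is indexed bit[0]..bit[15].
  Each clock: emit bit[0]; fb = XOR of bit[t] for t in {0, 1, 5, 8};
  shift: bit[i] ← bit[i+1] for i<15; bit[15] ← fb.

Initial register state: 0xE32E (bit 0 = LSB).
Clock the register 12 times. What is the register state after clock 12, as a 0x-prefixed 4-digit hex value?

0xE43E

reg_0 = 0xE32E
clock 1: out=0, reg = 0xF197
clock 2: out=1, reg = 0xF8CB
clock 3: out=1, reg = 0x7C65
clock 4: out=1, reg = 0x3E32
clock 5: out=0, reg = 0x1F19
clock 6: out=1, reg = 0x0F8C
clock 7: out=0, reg = 0x87C6
clock 8: out=0, reg = 0x43E3
clock 9: out=1, reg = 0x21F1
clock 10: out=1, reg = 0x90F8
clock 11: out=0, reg = 0xC87C
clock 12: out=0, reg = 0xE43E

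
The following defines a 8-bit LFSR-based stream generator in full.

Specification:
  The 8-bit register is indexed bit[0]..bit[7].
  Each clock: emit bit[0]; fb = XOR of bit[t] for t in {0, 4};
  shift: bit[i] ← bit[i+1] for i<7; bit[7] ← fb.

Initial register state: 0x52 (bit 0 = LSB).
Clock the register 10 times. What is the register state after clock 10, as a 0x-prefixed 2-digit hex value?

reg_0 = 0x52
clock 1: out=0, reg = 0xA9
clock 2: out=1, reg = 0xD4
clock 3: out=0, reg = 0xEA
clock 4: out=0, reg = 0x75
clock 5: out=1, reg = 0x3A
clock 6: out=0, reg = 0x9D
clock 7: out=1, reg = 0x4E
clock 8: out=0, reg = 0x27
clock 9: out=1, reg = 0x93
clock 10: out=1, reg = 0x49

0x49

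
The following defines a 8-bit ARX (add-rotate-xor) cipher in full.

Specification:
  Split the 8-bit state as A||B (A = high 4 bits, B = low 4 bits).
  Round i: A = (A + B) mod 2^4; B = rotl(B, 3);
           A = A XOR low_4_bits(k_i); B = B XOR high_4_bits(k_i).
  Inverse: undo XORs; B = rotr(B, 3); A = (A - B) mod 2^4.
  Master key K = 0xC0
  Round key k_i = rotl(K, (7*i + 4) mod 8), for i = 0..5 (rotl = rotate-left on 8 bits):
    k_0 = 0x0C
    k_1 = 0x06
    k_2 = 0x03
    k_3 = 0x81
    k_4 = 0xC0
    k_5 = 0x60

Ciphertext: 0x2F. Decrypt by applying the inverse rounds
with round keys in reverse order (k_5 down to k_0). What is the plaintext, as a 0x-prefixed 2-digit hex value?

s_0 = ciphertext = 0x2F
s_1 = InvRound(s_0, k_5) = 0xF3
s_2 = InvRound(s_1, k_4) = 0x0F
s_3 = InvRound(s_2, k_3) = 0x3E
s_4 = InvRound(s_3, k_2) = 0x3D
s_5 = InvRound(s_4, k_1) = 0xAB
s_6 = InvRound(s_5, k_0) = 0xF7

0xF7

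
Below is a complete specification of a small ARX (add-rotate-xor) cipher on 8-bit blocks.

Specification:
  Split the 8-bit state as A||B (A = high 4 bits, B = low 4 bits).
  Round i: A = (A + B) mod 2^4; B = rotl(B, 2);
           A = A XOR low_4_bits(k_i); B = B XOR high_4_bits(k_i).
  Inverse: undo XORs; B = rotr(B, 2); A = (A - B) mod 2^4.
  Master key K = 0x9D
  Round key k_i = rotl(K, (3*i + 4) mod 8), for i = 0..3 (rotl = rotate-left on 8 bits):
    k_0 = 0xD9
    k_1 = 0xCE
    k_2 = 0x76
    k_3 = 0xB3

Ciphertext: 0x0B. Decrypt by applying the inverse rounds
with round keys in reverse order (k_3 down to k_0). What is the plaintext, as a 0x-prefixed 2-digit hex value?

0x56

s_0 = ciphertext = 0x0B
s_1 = InvRound(s_0, k_3) = 0x30
s_2 = InvRound(s_1, k_2) = 0x8D
s_3 = InvRound(s_2, k_1) = 0x24
s_4 = InvRound(s_3, k_0) = 0x56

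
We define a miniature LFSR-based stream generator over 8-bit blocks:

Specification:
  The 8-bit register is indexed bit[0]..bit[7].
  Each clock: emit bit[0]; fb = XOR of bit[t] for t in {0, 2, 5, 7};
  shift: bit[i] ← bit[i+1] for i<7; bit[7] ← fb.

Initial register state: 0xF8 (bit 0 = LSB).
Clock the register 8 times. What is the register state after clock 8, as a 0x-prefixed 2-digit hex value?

0x40

reg_0 = 0xF8
clock 1: out=0, reg = 0x7C
clock 2: out=0, reg = 0x3E
clock 3: out=0, reg = 0x1F
clock 4: out=1, reg = 0x0F
clock 5: out=1, reg = 0x07
clock 6: out=1, reg = 0x03
clock 7: out=1, reg = 0x81
clock 8: out=1, reg = 0x40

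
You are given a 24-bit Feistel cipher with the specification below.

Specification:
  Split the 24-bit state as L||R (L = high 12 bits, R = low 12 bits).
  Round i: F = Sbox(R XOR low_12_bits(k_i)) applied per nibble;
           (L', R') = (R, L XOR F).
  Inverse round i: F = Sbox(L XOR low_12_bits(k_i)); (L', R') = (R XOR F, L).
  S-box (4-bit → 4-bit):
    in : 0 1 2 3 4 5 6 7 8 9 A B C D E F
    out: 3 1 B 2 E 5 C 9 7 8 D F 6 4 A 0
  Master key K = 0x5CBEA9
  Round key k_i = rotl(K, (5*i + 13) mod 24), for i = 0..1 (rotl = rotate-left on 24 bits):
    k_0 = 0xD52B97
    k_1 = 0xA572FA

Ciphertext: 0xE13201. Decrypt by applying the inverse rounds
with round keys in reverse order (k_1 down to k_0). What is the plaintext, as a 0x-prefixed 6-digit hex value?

s_0 = ciphertext = 0xE13201
s_1 = InvRound(s_0, k_1) = 0x4A9E13
s_2 = InvRound(s_1, k_0) = 0xE394A9

0xE394A9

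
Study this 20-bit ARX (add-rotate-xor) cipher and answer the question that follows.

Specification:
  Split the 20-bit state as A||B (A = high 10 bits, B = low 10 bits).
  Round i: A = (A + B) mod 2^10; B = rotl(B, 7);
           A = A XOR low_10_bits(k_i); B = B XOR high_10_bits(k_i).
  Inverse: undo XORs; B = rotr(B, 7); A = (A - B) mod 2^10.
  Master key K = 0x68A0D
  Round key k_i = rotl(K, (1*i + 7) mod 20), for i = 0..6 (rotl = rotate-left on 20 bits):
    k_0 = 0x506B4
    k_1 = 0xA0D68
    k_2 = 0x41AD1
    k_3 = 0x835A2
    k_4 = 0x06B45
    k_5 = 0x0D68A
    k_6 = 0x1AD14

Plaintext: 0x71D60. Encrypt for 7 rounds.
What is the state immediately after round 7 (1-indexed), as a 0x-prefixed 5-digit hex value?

s_0 = plaintext = 0x71D60
s_1 = Round(s_0, k_0) = 0x64D6D
s_2 = Round(s_1, k_1) = 0x9A02E
s_3 = Round(s_2, k_2) = 0x11E03
s_4 = Round(s_3, k_3) = 0xFA3CD
s_5 = Round(s_4, k_4) = 0x3C2E3
s_6 = Round(s_5, k_5) = 0x565E9
s_7 = Round(s_6, k_6) = 0x958D6

0x958D6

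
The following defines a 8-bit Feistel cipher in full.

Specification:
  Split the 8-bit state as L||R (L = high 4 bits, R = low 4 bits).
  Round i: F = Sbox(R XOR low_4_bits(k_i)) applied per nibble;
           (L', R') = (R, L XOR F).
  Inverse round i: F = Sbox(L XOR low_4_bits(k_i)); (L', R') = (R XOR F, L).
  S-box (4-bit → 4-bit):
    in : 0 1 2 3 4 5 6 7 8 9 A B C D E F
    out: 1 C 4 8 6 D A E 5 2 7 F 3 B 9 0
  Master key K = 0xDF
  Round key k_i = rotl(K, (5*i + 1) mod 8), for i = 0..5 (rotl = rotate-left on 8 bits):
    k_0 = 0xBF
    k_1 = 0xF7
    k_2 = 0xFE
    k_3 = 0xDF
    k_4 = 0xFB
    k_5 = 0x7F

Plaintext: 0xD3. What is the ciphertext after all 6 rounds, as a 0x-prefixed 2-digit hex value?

s_0 = plaintext = 0xD3
s_1 = Round(s_0, k_0) = 0x3E
s_2 = Round(s_1, k_1) = 0xE1
s_3 = Round(s_2, k_2) = 0x1E
s_4 = Round(s_3, k_3) = 0xED
s_5 = Round(s_4, k_4) = 0xD4
s_6 = Round(s_5, k_5) = 0x42

0x42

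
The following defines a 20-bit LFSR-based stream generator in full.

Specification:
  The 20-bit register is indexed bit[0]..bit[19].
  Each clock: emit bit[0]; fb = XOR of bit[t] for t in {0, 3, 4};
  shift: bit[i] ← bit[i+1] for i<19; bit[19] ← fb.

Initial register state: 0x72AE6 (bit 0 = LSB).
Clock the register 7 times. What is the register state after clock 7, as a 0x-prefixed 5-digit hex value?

0x28E55

reg_0 = 0x72AE6
clock 1: out=0, reg = 0x39573
clock 2: out=1, reg = 0x1CAB9
clock 3: out=1, reg = 0x8E55C
clock 4: out=0, reg = 0x472AE
clock 5: out=0, reg = 0xA3957
clock 6: out=1, reg = 0x51CAB
clock 7: out=1, reg = 0x28E55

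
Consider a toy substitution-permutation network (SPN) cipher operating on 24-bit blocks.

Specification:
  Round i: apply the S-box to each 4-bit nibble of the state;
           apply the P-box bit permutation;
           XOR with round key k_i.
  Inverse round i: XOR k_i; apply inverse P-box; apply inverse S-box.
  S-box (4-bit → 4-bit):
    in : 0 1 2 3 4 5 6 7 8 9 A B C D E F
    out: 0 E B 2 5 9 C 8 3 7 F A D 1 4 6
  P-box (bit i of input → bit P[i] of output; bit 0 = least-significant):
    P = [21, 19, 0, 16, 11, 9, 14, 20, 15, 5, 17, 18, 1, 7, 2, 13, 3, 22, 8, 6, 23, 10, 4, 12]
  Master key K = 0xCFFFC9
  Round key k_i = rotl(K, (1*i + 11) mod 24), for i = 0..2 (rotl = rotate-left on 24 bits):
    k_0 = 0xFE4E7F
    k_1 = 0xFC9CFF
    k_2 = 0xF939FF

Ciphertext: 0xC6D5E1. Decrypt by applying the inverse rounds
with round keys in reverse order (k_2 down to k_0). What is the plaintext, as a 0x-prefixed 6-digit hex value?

s_0 = ciphertext = 0xC6D5E1
s_1 = InvRound(s_0, k_2) = 0xFDCCC2
s_2 = InvRound(s_1, k_1) = 0x6DE3E6
s_3 = InvRound(s_2, k_0) = 0x94B456

0x94B456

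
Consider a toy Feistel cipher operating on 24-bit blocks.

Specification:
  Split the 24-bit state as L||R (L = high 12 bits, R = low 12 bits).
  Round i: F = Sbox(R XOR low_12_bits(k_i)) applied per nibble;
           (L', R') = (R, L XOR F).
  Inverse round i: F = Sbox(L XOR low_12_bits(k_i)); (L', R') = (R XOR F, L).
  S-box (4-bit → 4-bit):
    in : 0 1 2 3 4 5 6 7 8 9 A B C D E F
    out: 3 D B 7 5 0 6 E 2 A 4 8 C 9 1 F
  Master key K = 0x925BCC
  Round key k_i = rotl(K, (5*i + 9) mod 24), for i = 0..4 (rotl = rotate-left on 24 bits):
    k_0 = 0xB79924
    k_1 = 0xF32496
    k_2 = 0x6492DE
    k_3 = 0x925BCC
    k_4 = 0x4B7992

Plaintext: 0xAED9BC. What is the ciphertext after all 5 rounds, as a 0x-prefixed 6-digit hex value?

s_0 = plaintext = 0xAED9BC
s_1 = Round(s_0, k_0) = 0x9BC94F
s_2 = Round(s_1, k_1) = 0x94F026
s_3 = Round(s_2, k_2) = 0x0262BD
s_4 = Round(s_3, k_3) = 0x2BDACB
s_5 = Round(s_4, k_4) = 0xACB5B7

0xACB5B7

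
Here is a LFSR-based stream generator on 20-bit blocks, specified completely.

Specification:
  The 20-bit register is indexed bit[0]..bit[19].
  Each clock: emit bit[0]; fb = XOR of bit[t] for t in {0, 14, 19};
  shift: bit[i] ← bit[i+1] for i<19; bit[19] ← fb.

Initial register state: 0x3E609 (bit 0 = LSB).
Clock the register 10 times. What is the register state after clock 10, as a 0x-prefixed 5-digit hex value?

0x608F9

reg_0 = 0x3E609
clock 1: out=1, reg = 0x1F304
clock 2: out=0, reg = 0x8F982
clock 3: out=0, reg = 0x47CC1
clock 4: out=1, reg = 0x23E60
clock 5: out=0, reg = 0x11F30
clock 6: out=0, reg = 0x08F98
clock 7: out=0, reg = 0x047CC
clock 8: out=0, reg = 0x823E6
clock 9: out=0, reg = 0xC11F3
clock 10: out=1, reg = 0x608F9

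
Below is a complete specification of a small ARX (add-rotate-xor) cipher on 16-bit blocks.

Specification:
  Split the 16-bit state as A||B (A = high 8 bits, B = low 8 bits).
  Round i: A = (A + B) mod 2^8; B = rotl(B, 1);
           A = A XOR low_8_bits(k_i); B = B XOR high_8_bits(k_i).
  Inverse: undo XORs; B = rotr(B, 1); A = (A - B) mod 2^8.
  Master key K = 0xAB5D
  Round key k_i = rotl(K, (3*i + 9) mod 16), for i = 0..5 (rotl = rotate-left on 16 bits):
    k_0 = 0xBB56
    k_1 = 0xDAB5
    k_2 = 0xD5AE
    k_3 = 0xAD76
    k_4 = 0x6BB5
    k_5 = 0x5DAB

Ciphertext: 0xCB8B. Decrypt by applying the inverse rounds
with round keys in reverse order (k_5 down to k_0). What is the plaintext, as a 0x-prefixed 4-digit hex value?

s_0 = ciphertext = 0xCB8B
s_1 = InvRound(s_0, k_5) = 0xF56B
s_2 = InvRound(s_1, k_4) = 0x4000
s_3 = InvRound(s_2, k_3) = 0x60D6
s_4 = InvRound(s_3, k_2) = 0x4D81
s_5 = InvRound(s_4, k_1) = 0x4BAD
s_6 = InvRound(s_5, k_0) = 0x120B

0x120B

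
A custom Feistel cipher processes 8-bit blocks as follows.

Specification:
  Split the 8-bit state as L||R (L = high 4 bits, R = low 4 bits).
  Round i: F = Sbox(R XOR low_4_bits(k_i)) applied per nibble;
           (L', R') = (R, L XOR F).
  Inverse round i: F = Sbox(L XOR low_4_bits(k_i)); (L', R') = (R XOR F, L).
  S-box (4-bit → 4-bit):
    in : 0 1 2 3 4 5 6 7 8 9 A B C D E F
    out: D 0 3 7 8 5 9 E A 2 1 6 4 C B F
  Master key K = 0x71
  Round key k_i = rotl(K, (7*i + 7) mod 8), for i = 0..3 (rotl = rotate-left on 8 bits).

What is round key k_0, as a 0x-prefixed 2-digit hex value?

0xB8

K = 0x71
k_0 = rotl(K, (7*0+7) mod 8) = rotl(K, 7) = 0xB8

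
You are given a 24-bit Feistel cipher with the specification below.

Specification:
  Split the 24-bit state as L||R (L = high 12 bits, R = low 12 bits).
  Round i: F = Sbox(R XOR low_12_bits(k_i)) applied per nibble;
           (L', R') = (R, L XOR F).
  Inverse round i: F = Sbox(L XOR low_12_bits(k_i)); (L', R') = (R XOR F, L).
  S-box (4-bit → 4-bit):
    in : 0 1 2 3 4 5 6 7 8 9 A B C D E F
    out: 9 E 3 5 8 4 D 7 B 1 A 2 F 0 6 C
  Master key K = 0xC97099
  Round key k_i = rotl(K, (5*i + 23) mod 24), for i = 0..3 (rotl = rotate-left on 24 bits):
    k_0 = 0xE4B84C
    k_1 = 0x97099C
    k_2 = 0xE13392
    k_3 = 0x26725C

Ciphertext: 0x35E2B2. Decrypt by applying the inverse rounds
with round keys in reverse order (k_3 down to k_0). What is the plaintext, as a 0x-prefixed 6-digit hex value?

0xEE1146

s_0 = ciphertext = 0x35E2B2
s_1 = InvRound(s_0, k_3) = 0xC2135E
s_2 = InvRound(s_1, k_2) = 0xF7BC21
s_3 = InvRound(s_2, k_1) = 0x146F7B
s_4 = InvRound(s_3, k_0) = 0xEE1146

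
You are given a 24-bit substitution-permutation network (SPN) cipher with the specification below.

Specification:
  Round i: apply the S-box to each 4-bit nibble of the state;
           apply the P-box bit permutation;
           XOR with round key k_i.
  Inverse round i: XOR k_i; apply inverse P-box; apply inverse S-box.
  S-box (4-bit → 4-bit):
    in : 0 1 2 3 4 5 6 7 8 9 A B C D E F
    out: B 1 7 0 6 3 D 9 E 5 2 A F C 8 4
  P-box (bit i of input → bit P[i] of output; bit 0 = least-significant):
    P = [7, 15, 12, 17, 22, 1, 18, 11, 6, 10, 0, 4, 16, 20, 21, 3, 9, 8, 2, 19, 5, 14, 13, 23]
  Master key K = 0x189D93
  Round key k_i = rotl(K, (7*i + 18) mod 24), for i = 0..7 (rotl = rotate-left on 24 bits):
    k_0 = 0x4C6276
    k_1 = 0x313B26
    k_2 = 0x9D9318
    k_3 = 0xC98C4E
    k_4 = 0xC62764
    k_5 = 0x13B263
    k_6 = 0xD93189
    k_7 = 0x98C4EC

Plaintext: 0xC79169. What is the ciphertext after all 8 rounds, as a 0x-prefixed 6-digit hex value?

s_0 = plaintext = 0xC79169
s_1 = Round(s_0, k_0) = 0xA11896
s_2 = Round(s_1, k_1) = 0x766DB7
s_3 = Round(s_2, k_2) = 0x3699A7
s_4 = Round(s_3, k_3) = 0xE28E89
s_5 = Round(s_4, k_4) = 0x723CFA
s_6 = Round(s_5, k_5) = 0x973516
s_7 = Round(s_6, k_6) = 0x930769
s_8 = Round(s_7, k_7) = 0xCDFC14

0xCDFC14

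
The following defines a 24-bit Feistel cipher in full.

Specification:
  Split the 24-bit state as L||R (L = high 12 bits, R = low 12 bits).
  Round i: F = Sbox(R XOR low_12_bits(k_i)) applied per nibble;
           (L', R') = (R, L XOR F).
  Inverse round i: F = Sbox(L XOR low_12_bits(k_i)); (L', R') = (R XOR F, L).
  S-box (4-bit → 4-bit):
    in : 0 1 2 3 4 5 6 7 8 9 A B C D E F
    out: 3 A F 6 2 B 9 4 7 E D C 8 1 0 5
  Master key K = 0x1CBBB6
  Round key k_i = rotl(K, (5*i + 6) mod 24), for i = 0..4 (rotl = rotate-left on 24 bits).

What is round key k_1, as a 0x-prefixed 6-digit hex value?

K = 0x1CBBB6
k_0 = rotl(K, (5*0+6) mod 24) = rotl(K, 6) = 0x2EED87
k_1 = rotl(K, (5*1+6) mod 24) = rotl(K, 11) = 0xDDB0E5

0xDDB0E5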